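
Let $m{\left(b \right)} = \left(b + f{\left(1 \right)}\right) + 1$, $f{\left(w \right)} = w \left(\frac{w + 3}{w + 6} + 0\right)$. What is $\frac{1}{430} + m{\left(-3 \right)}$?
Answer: $- \frac{4293}{3010} \approx -1.4262$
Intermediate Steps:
$f{\left(w \right)} = \frac{w \left(3 + w\right)}{6 + w}$ ($f{\left(w \right)} = w \left(\frac{3 + w}{6 + w} + 0\right) = w \frac{3 + w}{6 + w} = \frac{w \left(3 + w\right)}{6 + w}$)
$m{\left(b \right)} = \frac{11}{7} + b$ ($m{\left(b \right)} = \left(b + 1 \frac{1}{6 + 1} \left(3 + 1\right)\right) + 1 = \left(b + 1 \cdot \frac{1}{7} \cdot 4\right) + 1 = \left(b + \frac{4}{7}\right) + 1 = \left(\frac{4}{7} + b\right) + 1 = \frac{11}{7} + b$)
$\frac{1}{430} + m{\left(-3 \right)} = \frac{1}{430} + \left(\frac{11}{7} - 3\right) = \frac{1}{430} - \frac{10}{7} = - \frac{4293}{3010}$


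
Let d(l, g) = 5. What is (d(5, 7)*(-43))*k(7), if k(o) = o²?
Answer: -10535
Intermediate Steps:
(d(5, 7)*(-43))*k(7) = (5*(-43))*7² = -215*49 = -10535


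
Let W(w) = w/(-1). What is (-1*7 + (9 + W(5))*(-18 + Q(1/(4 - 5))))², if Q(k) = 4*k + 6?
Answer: 5041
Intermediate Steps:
W(w) = -w (W(w) = w*(-1) = -w)
Q(k) = 6 + 4*k
(-1*7 + (9 + W(5))*(-18 + Q(1/(4 - 5))))² = (-1*7 + (9 - 1*5)*(-18 + (6 + 4/(4 - 5))))² = (-7 + (9 - 5)*(-18 + (6 + 4/(-1))))² = (-7 + 4*(-18 + (6 + 4*(-1))))² = (-7 + 4*(-18 + (6 - 4)))² = (-7 + 4*(-18 + 2))² = (-7 + 4*(-16))² = (-7 - 64)² = (-71)² = 5041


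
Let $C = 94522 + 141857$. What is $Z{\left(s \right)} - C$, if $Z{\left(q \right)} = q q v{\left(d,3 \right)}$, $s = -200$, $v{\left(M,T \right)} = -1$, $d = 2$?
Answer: $-276379$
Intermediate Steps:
$C = 236379$
$Z{\left(q \right)} = - q^{2}$ ($Z{\left(q \right)} = q q \left(-1\right) = q^{2} \left(-1\right) = - q^{2}$)
$Z{\left(s \right)} - C = - \left(-200\right)^{2} - 236379 = \left(-1\right) 40000 - 236379 = -40000 - 236379 = -276379$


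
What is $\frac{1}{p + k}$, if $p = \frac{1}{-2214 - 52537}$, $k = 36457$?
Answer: $\frac{54751}{1996057206} \approx 2.743 \cdot 10^{-5}$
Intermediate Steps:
$p = - \frac{1}{54751}$ ($p = \frac{1}{-2214 - 52537} = \frac{1}{-54751} = - \frac{1}{54751} \approx -1.8265 \cdot 10^{-5}$)
$\frac{1}{p + k} = \frac{1}{- \frac{1}{54751} + 36457} = \frac{1}{\frac{1996057206}{54751}} = \frac{54751}{1996057206}$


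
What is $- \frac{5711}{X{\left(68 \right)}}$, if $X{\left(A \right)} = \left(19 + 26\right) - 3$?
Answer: $- \frac{5711}{42} \approx -135.98$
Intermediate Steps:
$X{\left(A \right)} = 42$ ($X{\left(A \right)} = 45 - 3 = 42$)
$- \frac{5711}{X{\left(68 \right)}} = - \frac{5711}{42}$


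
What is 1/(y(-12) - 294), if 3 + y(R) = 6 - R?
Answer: -1/279 ≈ -0.0035842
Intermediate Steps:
y(R) = 3 - R (y(R) = -3 + (6 - R) = 3 - R)
1/(y(-12) - 294) = 1/((3 - 1*(-12)) - 294) = 1/((3 + 12) - 294) = 1/(15 - 294) = 1/(-279) = -1/279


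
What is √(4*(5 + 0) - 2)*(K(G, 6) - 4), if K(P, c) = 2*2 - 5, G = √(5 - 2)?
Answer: -15*√2 ≈ -21.213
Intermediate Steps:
G = √3 ≈ 1.7320
K(P, c) = -1 (K(P, c) = 4 - 5 = -1)
√(4*(5 + 0) - 2)*(K(G, 6) - 4) = √(4*(5 + 0) - 2)*(-1 - 4) = √(4*5 - 2)*(-5) = √(20 - 2)*(-5) = √18*(-5) = (3*√2)*(-5) = -15*√2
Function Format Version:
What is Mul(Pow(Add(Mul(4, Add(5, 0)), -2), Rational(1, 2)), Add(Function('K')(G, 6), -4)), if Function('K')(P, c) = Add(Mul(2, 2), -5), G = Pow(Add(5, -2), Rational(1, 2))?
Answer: Mul(-15, Pow(2, Rational(1, 2))) ≈ -21.213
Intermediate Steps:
G = Pow(3, Rational(1, 2)) ≈ 1.7320
Function('K')(P, c) = -1 (Function('K')(P, c) = Add(4, -5) = -1)
Mul(Pow(Add(Mul(4, Add(5, 0)), -2), Rational(1, 2)), Add(Function('K')(G, 6), -4)) = Mul(Pow(Add(Mul(4, Add(5, 0)), -2), Rational(1, 2)), Add(-1, -4)) = Mul(Pow(Add(Mul(4, 5), -2), Rational(1, 2)), -5) = Mul(Pow(Add(20, -2), Rational(1, 2)), -5) = Mul(Pow(18, Rational(1, 2)), -5) = Mul(Mul(3, Pow(2, Rational(1, 2))), -5) = Mul(-15, Pow(2, Rational(1, 2)))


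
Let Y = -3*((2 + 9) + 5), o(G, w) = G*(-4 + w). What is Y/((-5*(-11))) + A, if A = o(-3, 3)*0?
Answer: -48/55 ≈ -0.87273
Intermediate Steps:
A = 0 (A = -3*(-4 + 3)*0 = -3*(-1)*0 = 3*0 = 0)
Y = -48 (Y = -3*(11 + 5) = -3*16 = -48)
Y/((-5*(-11))) + A = -48/((-5*(-11))) + 0 = -48/55 + 0 = -48/55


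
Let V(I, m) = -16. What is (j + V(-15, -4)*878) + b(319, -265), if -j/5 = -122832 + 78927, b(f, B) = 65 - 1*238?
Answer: 205304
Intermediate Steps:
b(f, B) = -173 (b(f, B) = 65 - 238 = -173)
j = 219525 (j = -5*(-122832 + 78927) = -5*(-43905) = 219525)
(j + V(-15, -4)*878) + b(319, -265) = (219525 - 16*878) - 173 = (219525 - 14048) - 173 = 205477 - 173 = 205304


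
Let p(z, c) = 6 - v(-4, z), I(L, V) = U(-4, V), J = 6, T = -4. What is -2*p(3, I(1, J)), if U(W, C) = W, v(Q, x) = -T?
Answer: -4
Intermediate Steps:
v(Q, x) = 4 (v(Q, x) = -1*(-4) = 4)
I(L, V) = -4
p(z, c) = 2 (p(z, c) = 6 - 1*4 = 6 - 4 = 2)
-2*p(3, I(1, J)) = -2*2 = -4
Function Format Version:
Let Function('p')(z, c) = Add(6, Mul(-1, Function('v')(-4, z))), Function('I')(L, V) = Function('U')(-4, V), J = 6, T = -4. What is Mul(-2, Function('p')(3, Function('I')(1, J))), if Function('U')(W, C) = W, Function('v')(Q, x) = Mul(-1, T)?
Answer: -4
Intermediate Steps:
Function('v')(Q, x) = 4 (Function('v')(Q, x) = Mul(-1, -4) = 4)
Function('I')(L, V) = -4
Function('p')(z, c) = 2 (Function('p')(z, c) = Add(6, Mul(-1, 4)) = Add(6, -4) = 2)
Mul(-2, Function('p')(3, Function('I')(1, J))) = Mul(-2, 2) = -4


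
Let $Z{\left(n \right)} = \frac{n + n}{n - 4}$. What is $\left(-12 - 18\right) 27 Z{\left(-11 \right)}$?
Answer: $-1188$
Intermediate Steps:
$Z{\left(n \right)} = \frac{2 n}{-4 + n}$
$\left(-12 - 18\right) 27 Z{\left(-11 \right)} = \left(-12 - 18\right) 27 \cdot 2 \left(-11\right) \frac{1}{-4 - 11} = \left(-30\right) 27 \cdot 2 \left(-11\right) \frac{1}{-15} = - 810 \cdot 2 \left(-11\right) \left(- \frac{1}{15}\right) = \left(-810\right) \frac{22}{15} = -1188$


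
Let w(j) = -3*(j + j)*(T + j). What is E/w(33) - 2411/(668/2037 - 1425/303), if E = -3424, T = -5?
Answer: 344135357347/623774151 ≈ 551.70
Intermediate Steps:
w(j) = -6*j*(-5 + j) (w(j) = -3*(j + j)*(-5 + j) = -3*2*j*(-5 + j) = -6*j*(-5 + j))
E/w(33) - 2411/(668/2037 - 1425/303) = -3424*1/(198*(5 - 1*33)) - 2411/(668/2037 - 1425/303) = -3424*1/(198*(5 - 33)) - 2411/(668*(1/2037) - 1425*1/303) = -3424/(6*33*(-28)) - 2411/(668/2037 - 475/101) = -3424/(-5544) - 2411/(-900107/205737) = -3424*(-1/5544) - 2411*(-205737/900107) = 428/693 + 496031907/900107 = 344135357347/623774151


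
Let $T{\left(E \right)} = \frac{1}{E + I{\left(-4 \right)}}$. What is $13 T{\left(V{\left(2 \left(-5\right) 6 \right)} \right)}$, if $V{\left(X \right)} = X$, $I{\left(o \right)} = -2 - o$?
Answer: $- \frac{13}{58} \approx -0.22414$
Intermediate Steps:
$T{\left(E \right)} = \frac{1}{2 + E}$ ($T{\left(E \right)} = \frac{1}{E - -2} = \frac{1}{E + \left(-2 + 4\right)} = \frac{1}{E + 2} = \frac{1}{2 + E}$)
$13 T{\left(V{\left(2 \left(-5\right) 6 \right)} \right)} = \frac{13}{2 + 2 \left(-5\right) 6} = \frac{13}{2 - 60} = \frac{13}{-58} = 13 \left(- \frac{1}{58}\right) = - \frac{13}{58}$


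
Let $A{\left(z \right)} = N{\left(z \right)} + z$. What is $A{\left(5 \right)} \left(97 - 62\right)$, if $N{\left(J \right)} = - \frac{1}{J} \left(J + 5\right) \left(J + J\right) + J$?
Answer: $-350$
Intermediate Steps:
$N{\left(J \right)} = -10 - J$ ($N{\left(J \right)} = - \frac{1}{J} \left(5 + J\right) 2 J + J = - \frac{1}{J} 2 J \left(5 + J\right) + J = \left(-10 - 2 J\right) + J = -10 - J$)
$A{\left(z \right)} = -10$ ($A{\left(z \right)} = \left(-10 - z\right) + z = -10$)
$A{\left(5 \right)} \left(97 - 62\right) = - 10 \left(97 - 62\right) = \left(-10\right) 35 = -350$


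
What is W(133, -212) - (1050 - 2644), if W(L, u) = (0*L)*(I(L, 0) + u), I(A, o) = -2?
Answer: 1594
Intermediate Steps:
W(L, u) = 0 (W(L, u) = (0*L)*(-2 + u) = 0*(-2 + u) = 0)
W(133, -212) - (1050 - 2644) = 0 - (1050 - 2644) = 0 - 1*(-1594) = 0 + 1594 = 1594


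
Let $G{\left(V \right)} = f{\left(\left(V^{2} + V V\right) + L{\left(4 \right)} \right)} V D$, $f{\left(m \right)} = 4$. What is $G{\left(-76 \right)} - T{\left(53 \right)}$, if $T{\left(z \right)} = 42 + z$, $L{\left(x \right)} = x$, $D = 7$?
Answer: $-2223$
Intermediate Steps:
$G{\left(V \right)} = 28 V$ ($G{\left(V \right)} = 4 V 7 = 28 V$)
$G{\left(-76 \right)} - T{\left(53 \right)} = 28 \left(-76\right) - \left(42 + 53\right) = -2128 - 95 = -2223$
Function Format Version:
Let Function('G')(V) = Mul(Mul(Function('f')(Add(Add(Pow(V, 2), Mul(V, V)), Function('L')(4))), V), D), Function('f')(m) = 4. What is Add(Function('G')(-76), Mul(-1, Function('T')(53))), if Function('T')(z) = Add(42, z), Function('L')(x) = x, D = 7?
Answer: -2223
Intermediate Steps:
Function('G')(V) = Mul(28, V) (Function('G')(V) = Mul(Mul(4, V), 7) = Mul(28, V))
Add(Function('G')(-76), Mul(-1, Function('T')(53))) = Add(Mul(28, -76), Mul(-1, Add(42, 53))) = Add(-2128, Mul(-1, 95)) = Add(-2128, -95) = -2223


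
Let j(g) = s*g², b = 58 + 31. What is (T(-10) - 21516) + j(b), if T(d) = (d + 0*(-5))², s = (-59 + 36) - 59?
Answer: -670938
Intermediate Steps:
s = -82 (s = -23 - 59 = -82)
T(d) = d² (T(d) = (d + 0)² = d²)
b = 89
j(g) = -82*g²
(T(-10) - 21516) + j(b) = ((-10)² - 21516) - 82*89² = (100 - 21516) - 82*7921 = -21416 - 649522 = -670938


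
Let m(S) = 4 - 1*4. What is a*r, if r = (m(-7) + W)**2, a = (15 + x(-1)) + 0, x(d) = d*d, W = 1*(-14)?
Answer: 3136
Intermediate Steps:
m(S) = 0 (m(S) = 4 - 4 = 0)
W = -14
x(d) = d**2
a = 16 (a = (15 + (-1)**2) + 0 = (15 + 1) + 0 = 16 + 0 = 16)
r = 196 (r = (0 - 14)**2 = (-14)**2 = 196)
a*r = 16*196 = 3136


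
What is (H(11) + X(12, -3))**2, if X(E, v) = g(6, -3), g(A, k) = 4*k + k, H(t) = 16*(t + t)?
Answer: 113569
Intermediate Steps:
H(t) = 32*t (H(t) = 16*(2*t) = 32*t)
g(A, k) = 5*k
X(E, v) = -15 (X(E, v) = 5*(-3) = -15)
(H(11) + X(12, -3))**2 = (32*11 - 15)**2 = (352 - 15)**2 = 337**2 = 113569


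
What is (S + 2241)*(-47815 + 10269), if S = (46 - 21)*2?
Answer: -86017886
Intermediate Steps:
S = 50 (S = 25*2 = 50)
(S + 2241)*(-47815 + 10269) = (50 + 2241)*(-47815 + 10269) = 2291*(-37546) = -86017886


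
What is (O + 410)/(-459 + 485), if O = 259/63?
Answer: 3727/234 ≈ 15.927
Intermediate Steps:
O = 37/9 (O = 259*(1/63) = 37/9 ≈ 4.1111)
(O + 410)/(-459 + 485) = (37/9 + 410)/(-459 + 485) = (3727/9)/26 = (3727/9)*(1/26) = 3727/234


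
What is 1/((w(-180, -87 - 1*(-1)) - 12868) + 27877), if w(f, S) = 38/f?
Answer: 90/1350791 ≈ 6.6628e-5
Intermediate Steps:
1/((w(-180, -87 - 1*(-1)) - 12868) + 27877) = 1/((38/(-180) - 12868) + 27877) = 1/((38*(-1/180) - 12868) + 27877) = 1/((-19/90 - 12868) + 27877) = 1/(-1158139/90 + 27877) = 1/(1350791/90) = 90/1350791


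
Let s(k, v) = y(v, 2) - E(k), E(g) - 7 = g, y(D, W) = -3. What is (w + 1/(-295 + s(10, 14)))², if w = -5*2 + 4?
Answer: 3575881/99225 ≈ 36.038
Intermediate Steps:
E(g) = 7 + g
s(k, v) = -10 - k (s(k, v) = -3 - (7 + k) = -3 + (-7 - k) = -10 - k)
w = -6 (w = -10 + 4 = -6)
(w + 1/(-295 + s(10, 14)))² = (-6 + 1/(-295 + (-10 - 1*10)))² = (-6 + 1/(-295 + (-10 - 10)))² = (-6 + 1/(-295 - 20))² = (-6 + 1/(-315))² = (-6 - 1/315)² = (-1891/315)² = 3575881/99225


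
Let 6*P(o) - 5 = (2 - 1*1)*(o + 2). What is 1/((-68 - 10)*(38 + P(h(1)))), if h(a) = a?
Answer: -1/3068 ≈ -0.00032595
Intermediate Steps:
P(o) = 7/6 + o/6 (P(o) = 5/6 + ((2 - 1*1)*(o + 2))/6 = 5/6 + ((2 - 1)*(2 + o))/6 = 5/6 + (1*(2 + o))/6 = 5/6 + (2 + o)/6 = 5/6 + (1/3 + o/6) = 7/6 + o/6)
1/((-68 - 10)*(38 + P(h(1)))) = 1/((-68 - 10)*(38 + (7/6 + (1/6)*1))) = 1/(-78*(38 + (7/6 + 1/6))) = 1/(-78*(38 + 4/3)) = 1/(-78*118/3) = 1/(-3068) = -1/3068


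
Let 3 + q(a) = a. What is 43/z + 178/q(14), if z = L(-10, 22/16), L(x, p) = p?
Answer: 522/11 ≈ 47.455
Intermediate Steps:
q(a) = -3 + a
z = 11/8 (z = 22/16 = 22*(1/16) = 11/8 ≈ 1.3750)
43/z + 178/q(14) = 43/(11/8) + 178/(-3 + 14) = 43*(8/11) + 178/11 = 344/11 + 178*(1/11) = 344/11 + 178/11 = 522/11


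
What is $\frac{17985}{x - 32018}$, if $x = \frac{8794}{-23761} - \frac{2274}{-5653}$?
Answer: $- \frac{805253993335}{1433561104254} \approx -0.56172$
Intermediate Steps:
$x = \frac{4320032}{134320933}$ ($x = 8794 \left(- \frac{1}{23761}\right) - - \frac{2274}{5653} = - \frac{8794}{23761} + \frac{2274}{5653} = \frac{4320032}{134320933} \approx 0.032162$)
$\frac{17985}{x - 32018} = \frac{17985}{\frac{4320032}{134320933} - 32018} = \frac{17985}{- \frac{4300683312762}{134320933}} = 17985 \left(- \frac{134320933}{4300683312762}\right) = - \frac{805253993335}{1433561104254}$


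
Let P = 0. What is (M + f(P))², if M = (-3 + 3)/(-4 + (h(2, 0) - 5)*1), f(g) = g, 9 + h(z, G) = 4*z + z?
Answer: 0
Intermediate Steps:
h(z, G) = -9 + 5*z (h(z, G) = -9 + (4*z + z) = -9 + 5*z)
M = 0 (M = (-3 + 3)/(-4 + ((-9 + 5*2) - 5)*1) = 0/(-4 + ((-9 + 10) - 5)*1) = 0/(-4 + (1 - 5)*1) = 0/(-4 - 4*1) = 0/(-4 - 4) = 0/(-8) = 0*(-⅛) = 0)
(M + f(P))² = (0 + 0)² = 0² = 0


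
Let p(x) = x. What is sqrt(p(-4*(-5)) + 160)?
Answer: 6*sqrt(5) ≈ 13.416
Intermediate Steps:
sqrt(p(-4*(-5)) + 160) = sqrt(-4*(-5) + 160) = sqrt(20 + 160) = sqrt(180) = 6*sqrt(5)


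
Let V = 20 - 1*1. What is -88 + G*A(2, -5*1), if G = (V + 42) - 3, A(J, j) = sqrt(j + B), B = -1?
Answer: -88 + 58*I*sqrt(6) ≈ -88.0 + 142.07*I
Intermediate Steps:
V = 19 (V = 20 - 1 = 19)
A(J, j) = sqrt(-1 + j) (A(J, j) = sqrt(j - 1) = sqrt(-1 + j))
G = 58 (G = (19 + 42) - 3 = 61 - 3 = 58)
-88 + G*A(2, -5*1) = -88 + 58*sqrt(-1 - 5*1) = -88 + 58*sqrt(-1 - 5) = -88 + 58*sqrt(-6) = -88 + 58*(I*sqrt(6)) = -88 + 58*I*sqrt(6)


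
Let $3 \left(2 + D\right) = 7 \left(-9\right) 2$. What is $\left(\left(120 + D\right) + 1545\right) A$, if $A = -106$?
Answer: $-171826$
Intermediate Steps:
$D = -44$ ($D = -2 + \frac{7 \left(-9\right) 2}{3} = -2 + \frac{\left(-63\right) 2}{3} = -2 + \frac{1}{3} \left(-126\right) = -2 - 42 = -44$)
$\left(\left(120 + D\right) + 1545\right) A = \left(\left(120 - 44\right) + 1545\right) \left(-106\right) = \left(76 + 1545\right) \left(-106\right) = 1621 \left(-106\right) = -171826$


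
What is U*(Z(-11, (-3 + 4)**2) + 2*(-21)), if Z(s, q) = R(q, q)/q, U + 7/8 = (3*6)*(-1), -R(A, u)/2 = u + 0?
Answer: 1661/2 ≈ 830.50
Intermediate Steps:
R(A, u) = -2*u (R(A, u) = -2*(u + 0) = -2*u)
U = -151/8 (U = -7/8 + (3*6)*(-1) = -7/8 + 18*(-1) = -7/8 - 18 = -151/8 ≈ -18.875)
Z(s, q) = -2 (Z(s, q) = (-2*q)/q = -2)
U*(Z(-11, (-3 + 4)**2) + 2*(-21)) = -151*(-2 + 2*(-21))/8 = -151*(-2 - 42)/8 = -151/8*(-44) = 1661/2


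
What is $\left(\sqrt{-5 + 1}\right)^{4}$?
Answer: $16$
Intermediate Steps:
$\left(\sqrt{-5 + 1}\right)^{4} = \left(\sqrt{-4}\right)^{4} = \left(2 i\right)^{4} = 16$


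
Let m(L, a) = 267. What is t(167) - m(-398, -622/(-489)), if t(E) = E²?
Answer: 27622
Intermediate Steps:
t(167) - m(-398, -622/(-489)) = 167² - 1*267 = 27889 - 267 = 27622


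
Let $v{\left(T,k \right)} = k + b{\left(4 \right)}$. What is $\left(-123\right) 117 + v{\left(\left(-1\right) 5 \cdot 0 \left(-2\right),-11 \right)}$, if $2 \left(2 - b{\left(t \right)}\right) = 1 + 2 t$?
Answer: $- \frac{28809}{2} \approx -14405.0$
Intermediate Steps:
$b{\left(t \right)} = \frac{3}{2} - t$ ($b{\left(t \right)} = 2 - \frac{1 + 2 t}{2} = 2 - \left(\frac{1}{2} + t\right) = \frac{3}{2} - t$)
$v{\left(T,k \right)} = - \frac{5}{2} + k$ ($v{\left(T,k \right)} = k + \left(\frac{3}{2} - 4\right) = k - \frac{5}{2} = - \frac{5}{2} + k$)
$\left(-123\right) 117 + v{\left(\left(-1\right) 5 \cdot 0 \left(-2\right),-11 \right)} = \left(-123\right) 117 - \frac{27}{2} = -14391 - \frac{27}{2} = - \frac{28809}{2}$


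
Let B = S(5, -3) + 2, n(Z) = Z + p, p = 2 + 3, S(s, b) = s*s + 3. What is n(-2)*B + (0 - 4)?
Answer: 86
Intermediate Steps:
S(s, b) = 3 + s² (S(s, b) = s² + 3 = 3 + s²)
p = 5
n(Z) = 5 + Z (n(Z) = Z + 5 = 5 + Z)
B = 30 (B = (3 + 5²) + 2 = (3 + 25) + 2 = 28 + 2 = 30)
n(-2)*B + (0 - 4) = (5 - 2)*30 + (0 - 4) = 3*30 - 4 = 90 - 4 = 86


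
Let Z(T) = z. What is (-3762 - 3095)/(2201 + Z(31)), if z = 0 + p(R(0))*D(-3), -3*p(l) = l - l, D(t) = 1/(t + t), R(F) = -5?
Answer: -6857/2201 ≈ -3.1154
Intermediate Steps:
D(t) = 1/(2*t)
p(l) = 0 (p(l) = -(l - l)/3 = -1/3*0 = 0)
z = 0 (z = 0 + 0*((1/2)/(-3)) = 0 + 0*((1/2)*(-1/3)) = 0 + 0*(-1/6) = 0 + 0 = 0)
Z(T) = 0
(-3762 - 3095)/(2201 + Z(31)) = (-3762 - 3095)/(2201 + 0) = -6857/2201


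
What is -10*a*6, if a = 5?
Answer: -300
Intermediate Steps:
-10*a*6 = -10*5*6 = -50*6 = -300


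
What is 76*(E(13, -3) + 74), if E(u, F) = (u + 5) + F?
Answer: 6764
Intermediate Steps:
E(u, F) = 5 + F + u (E(u, F) = (5 + u) + F = 5 + F + u)
76*(E(13, -3) + 74) = 76*((5 - 3 + 13) + 74) = 76*(15 + 74) = 76*89 = 6764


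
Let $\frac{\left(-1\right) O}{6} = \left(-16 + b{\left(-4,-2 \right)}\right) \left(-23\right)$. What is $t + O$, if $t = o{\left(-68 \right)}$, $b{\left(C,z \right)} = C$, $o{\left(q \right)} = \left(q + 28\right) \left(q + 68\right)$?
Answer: $-2760$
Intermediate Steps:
$o{\left(q \right)} = \left(28 + q\right) \left(68 + q\right)$
$t = 0$ ($t = 1904 + \left(-68\right)^{2} + 96 \left(-68\right) = 1904 + 4624 - 6528 = 0$)
$O = -2760$ ($O = - 6 \left(-16 - 4\right) \left(-23\right) = - 6 \left(\left(-20\right) \left(-23\right)\right) = \left(-6\right) 460 = -2760$)
$t + O = 0 - 2760 = -2760$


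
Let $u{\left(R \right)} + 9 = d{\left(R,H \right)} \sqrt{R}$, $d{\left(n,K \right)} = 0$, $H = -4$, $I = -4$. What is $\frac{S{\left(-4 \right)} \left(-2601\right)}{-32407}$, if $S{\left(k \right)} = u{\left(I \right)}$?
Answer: $- \frac{23409}{32407} \approx -0.72234$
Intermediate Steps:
$u{\left(R \right)} = -9$ ($u{\left(R \right)} = -9 + 0 \sqrt{R} = -9 + 0 = -9$)
$S{\left(k \right)} = -9$
$\frac{S{\left(-4 \right)} \left(-2601\right)}{-32407} = \frac{\left(-9\right) \left(-2601\right)}{-32407} = 23409 \left(- \frac{1}{32407}\right) = - \frac{23409}{32407}$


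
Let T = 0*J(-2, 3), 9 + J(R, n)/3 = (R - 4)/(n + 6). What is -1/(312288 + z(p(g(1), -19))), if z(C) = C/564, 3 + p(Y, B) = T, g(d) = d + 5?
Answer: -188/58710143 ≈ -3.2022e-6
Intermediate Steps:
J(R, n) = -27 + 3*(-4 + R)/(6 + n) (J(R, n) = -27 + 3*((R - 4)/(n + 6)) = -27 + 3*((-4 + R)/(6 + n)) = -27 + 3*(-4 + R)/(6 + n))
g(d) = 5 + d
T = 0 (T = 0*(3*(-58 - 2 - 9*3)/(6 + 3)) = 0*(3*(-58 - 2 - 27)/9) = 0*(3*(⅑)*(-87)) = 0*(-29) = 0)
p(Y, B) = -3 (p(Y, B) = -3 + 0 = -3)
z(C) = C/564 (z(C) = C*(1/564) = C/564)
-1/(312288 + z(p(g(1), -19))) = -1/(312288 + (1/564)*(-3)) = -1/(312288 - 1/188) = -1/58710143/188 = -1*188/58710143 = -188/58710143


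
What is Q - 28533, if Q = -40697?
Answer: -69230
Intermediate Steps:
Q - 28533 = -40697 - 28533 = -69230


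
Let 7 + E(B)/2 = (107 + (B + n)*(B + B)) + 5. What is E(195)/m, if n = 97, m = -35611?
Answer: -1530/239 ≈ -6.4017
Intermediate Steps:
E(B) = 210 + 4*B*(97 + B) (E(B) = -14 + 2*((107 + (B + 97)*(B + B)) + 5) = -14 + 2*((107 + (97 + B)*(2*B)) + 5) = -14 + 2*((107 + 2*B*(97 + B)) + 5) = -14 + 2*(112 + 2*B*(97 + B)) = -14 + (224 + 4*B*(97 + B)) = 210 + 4*B*(97 + B))
E(195)/m = (210 + 4*195² + 388*195)/(-35611) = (210 + 4*38025 + 75660)*(-1/35611) = (210 + 152100 + 75660)*(-1/35611) = 227970*(-1/35611) = -1530/239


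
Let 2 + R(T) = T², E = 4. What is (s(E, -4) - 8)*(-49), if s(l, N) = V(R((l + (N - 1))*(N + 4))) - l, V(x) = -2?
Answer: 686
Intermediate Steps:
R(T) = -2 + T²
s(l, N) = -2 - l
(s(E, -4) - 8)*(-49) = ((-2 - 1*4) - 8)*(-49) = ((-2 - 4) - 8)*(-49) = (-6 - 8)*(-49) = -14*(-49) = 686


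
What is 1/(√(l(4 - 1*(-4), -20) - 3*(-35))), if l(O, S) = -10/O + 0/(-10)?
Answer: 2*√415/415 ≈ 0.098176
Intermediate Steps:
l(O, S) = -10/O (l(O, S) = -10/O + 0*(-⅒) = -10/O + 0 = -10/O)
1/(√(l(4 - 1*(-4), -20) - 3*(-35))) = 1/(√(-10/(4 - 1*(-4)) - 3*(-35))) = 1/(√(-10/(4 + 4) + 105)) = 1/(√(-10/8 + 105)) = 1/(√(-10*⅛ + 105)) = 1/(√(-5/4 + 105)) = 1/(√(415/4)) = 1/(√415/2) = 2*√415/415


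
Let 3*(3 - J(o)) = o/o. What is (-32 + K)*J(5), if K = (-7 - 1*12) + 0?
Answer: -136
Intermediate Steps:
J(o) = 8/3 (J(o) = 3 - o/(3*o) = 3 - 1/3*1 = 3 - 1/3 = 8/3)
K = -19 (K = (-7 - 12) + 0 = -19 + 0 = -19)
(-32 + K)*J(5) = (-32 - 19)*(8/3) = -51*8/3 = -136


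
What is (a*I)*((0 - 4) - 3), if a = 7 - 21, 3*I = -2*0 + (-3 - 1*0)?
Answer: -98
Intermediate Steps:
I = -1 (I = (-2*0 + (-3 - 1*0))/3 = (0 + (-3 + 0))/3 = (0 - 3)/3 = (⅓)*(-3) = -1)
a = -14
(a*I)*((0 - 4) - 3) = (-14*(-1))*((0 - 4) - 3) = 14*(-4 - 3) = 14*(-7) = -98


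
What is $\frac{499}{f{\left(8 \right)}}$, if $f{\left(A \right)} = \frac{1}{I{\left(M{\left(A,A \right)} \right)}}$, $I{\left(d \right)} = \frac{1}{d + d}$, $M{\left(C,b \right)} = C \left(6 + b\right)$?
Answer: $\frac{499}{224} \approx 2.2277$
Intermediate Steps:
$I{\left(d \right)} = \frac{1}{2 d}$
$f{\left(A \right)} = 2 A \left(6 + A\right)$ ($f{\left(A \right)} = \frac{1}{\frac{1}{2} \frac{1}{A \left(6 + A\right)}} = \frac{1}{\frac{1}{2} \frac{1}{A} \frac{1}{6 + A}} = 2 A \left(6 + A\right)$)
$\frac{499}{f{\left(8 \right)}} = \frac{499}{2 \cdot 8 \left(6 + 8\right)} = \frac{499}{2 \cdot 8 \cdot 14} = \frac{499}{224}$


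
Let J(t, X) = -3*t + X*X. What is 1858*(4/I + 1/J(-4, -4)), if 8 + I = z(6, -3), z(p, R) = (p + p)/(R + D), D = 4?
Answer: 26941/14 ≈ 1924.4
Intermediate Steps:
z(p, R) = 2*p/(4 + R) (z(p, R) = (p + p)/(R + 4) = (2*p)/(4 + R) = 2*p/(4 + R))
I = 4 (I = -8 + 2*6/(4 - 3) = -8 + 2*6/1 = -8 + 2*6*1 = -8 + 12 = 4)
J(t, X) = X**2 - 3*t (J(t, X) = -3*t + X**2 = X**2 - 3*t)
1858*(4/I + 1/J(-4, -4)) = 1858*(4/4 + 1/((-4)**2 - 3*(-4))) = 1858*(4*(1/4) + 1/(16 + 12)) = 1858*(1 + 1/28) = 1858*(29/28) = 26941/14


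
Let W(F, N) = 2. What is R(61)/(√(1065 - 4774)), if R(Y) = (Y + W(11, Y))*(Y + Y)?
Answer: -7686*I*√3709/3709 ≈ -126.2*I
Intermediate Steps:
R(Y) = 2*Y*(2 + Y) (R(Y) = (Y + 2)*(Y + Y) = (2 + Y)*(2*Y) = 2*Y*(2 + Y))
R(61)/(√(1065 - 4774)) = (2*61*(2 + 61))/(√(1065 - 4774)) = (2*61*63)/(√(-3709)) = 7686/((I*√3709)) = 7686*(-I*√3709/3709) = -7686*I*√3709/3709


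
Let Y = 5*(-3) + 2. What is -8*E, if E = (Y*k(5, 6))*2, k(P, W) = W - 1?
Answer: 1040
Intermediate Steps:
k(P, W) = -1 + W
Y = -13 (Y = -15 + 2 = -13)
E = -130 (E = -13*(-1 + 6)*2 = -13*5*2 = -65*2 = -130)
-8*E = -8*(-130) = -1*(-1040) = 1040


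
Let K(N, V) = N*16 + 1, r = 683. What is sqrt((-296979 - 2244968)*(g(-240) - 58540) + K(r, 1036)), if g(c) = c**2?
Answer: sqrt(2389441109) ≈ 48882.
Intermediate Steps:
K(N, V) = 1 + 16*N (K(N, V) = 16*N + 1 = 1 + 16*N)
sqrt((-296979 - 2244968)*(g(-240) - 58540) + K(r, 1036)) = sqrt((-296979 - 2244968)*((-240)**2 - 58540) + (1 + 16*683)) = sqrt(-2541947*(57600 - 58540) + (1 + 10928)) = sqrt(-2541947*(-940) + 10929) = sqrt(2389430180 + 10929) = sqrt(2389441109)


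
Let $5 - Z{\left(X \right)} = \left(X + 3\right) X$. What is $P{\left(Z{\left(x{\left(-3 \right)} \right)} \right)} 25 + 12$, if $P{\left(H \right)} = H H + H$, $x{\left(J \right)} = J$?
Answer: $762$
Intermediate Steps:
$Z{\left(X \right)} = 5 - X \left(3 + X\right)$ ($Z{\left(X \right)} = 5 - \left(X + 3\right) X = 5 - \left(3 + X\right) X = 5 - X \left(3 + X\right)$)
$P{\left(H \right)} = H + H^{2}$ ($P{\left(H \right)} = H^{2} + H = H + H^{2}$)
$P{\left(Z{\left(x{\left(-3 \right)} \right)} \right)} 25 + 12 = \left(5 - \left(-3\right)^{2} - -9\right) \left(1 - -5\right) 25 + 12 = \left(5 - 9 + 9\right) \left(1 + \left(5 - 9 + 9\right)\right) 25 + 12 = 5 \left(1 + 5\right) 25 + 12 = 5 \cdot 6 \cdot 25 + 12 = 30 \cdot 25 + 12 = 750 + 12 = 762$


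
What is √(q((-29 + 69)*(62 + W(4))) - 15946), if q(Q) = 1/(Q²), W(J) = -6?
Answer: I*√80010649599/2240 ≈ 126.28*I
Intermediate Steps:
q(Q) = Q⁻²
√(q((-29 + 69)*(62 + W(4))) - 15946) = √(((-29 + 69)*(62 - 6))⁻² - 15946) = √((40*56)⁻² - 15946) = √(2240⁻² - 15946) = √(1/5017600 - 15946) = √(-80010649599/5017600) = I*√80010649599/2240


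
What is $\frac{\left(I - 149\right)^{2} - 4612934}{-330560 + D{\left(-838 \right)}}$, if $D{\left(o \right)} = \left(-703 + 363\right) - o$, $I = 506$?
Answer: $\frac{4485485}{330062} \approx 13.59$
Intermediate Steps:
$D{\left(o \right)} = -340 - o$
$\frac{\left(I - 149\right)^{2} - 4612934}{-330560 + D{\left(-838 \right)}} = \frac{\left(506 - 149\right)^{2} - 4612934}{-330560 - -498} = \frac{357^{2} - 4612934}{-330560 + \left(-340 + 838\right)} = \frac{127449 - 4612934}{-330560 + 498} = - \frac{4485485}{-330062} = \left(-4485485\right) \left(- \frac{1}{330062}\right) = \frac{4485485}{330062}$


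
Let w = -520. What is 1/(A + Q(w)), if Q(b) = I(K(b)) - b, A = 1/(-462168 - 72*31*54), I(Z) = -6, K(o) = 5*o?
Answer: 582696/299505743 ≈ 0.0019455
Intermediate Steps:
A = -1/582696 (A = 1/(-462168 - 2232*54) = 1/(-462168 - 120528) = 1/(-582696) = -1/582696 ≈ -1.7162e-6)
Q(b) = -6 - b
1/(A + Q(w)) = 1/(-1/582696 + (-6 - 1*(-520))) = 1/(-1/582696 + (-6 + 520)) = 1/(-1/582696 + 514) = 1/(299505743/582696) = 582696/299505743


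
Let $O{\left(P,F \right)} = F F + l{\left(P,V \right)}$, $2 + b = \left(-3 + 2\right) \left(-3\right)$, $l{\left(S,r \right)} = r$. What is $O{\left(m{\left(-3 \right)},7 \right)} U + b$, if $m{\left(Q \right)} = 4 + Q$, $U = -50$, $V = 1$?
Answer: $-2499$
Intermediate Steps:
$b = 1$ ($b = -2 + \left(-3 + 2\right) \left(-3\right) = -2 - -3 = -2 + 3 = 1$)
$O{\left(P,F \right)} = 1 + F^{2}$ ($O{\left(P,F \right)} = F F + 1 = F^{2} + 1 = 1 + F^{2}$)
$O{\left(m{\left(-3 \right)},7 \right)} U + b = \left(1 + 7^{2}\right) \left(-50\right) + 1 = \left(1 + 49\right) \left(-50\right) + 1 = 50 \left(-50\right) + 1 = -2500 + 1 = -2499$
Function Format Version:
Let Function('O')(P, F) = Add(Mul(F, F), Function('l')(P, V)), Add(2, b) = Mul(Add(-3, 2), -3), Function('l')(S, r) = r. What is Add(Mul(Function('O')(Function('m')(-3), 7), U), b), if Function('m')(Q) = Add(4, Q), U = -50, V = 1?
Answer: -2499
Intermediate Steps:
b = 1 (b = Add(-2, Mul(Add(-3, 2), -3)) = Add(-2, Mul(-1, -3)) = Add(-2, 3) = 1)
Function('O')(P, F) = Add(1, Pow(F, 2)) (Function('O')(P, F) = Add(Mul(F, F), 1) = Add(Pow(F, 2), 1) = Add(1, Pow(F, 2)))
Add(Mul(Function('O')(Function('m')(-3), 7), U), b) = Add(Mul(Add(1, Pow(7, 2)), -50), 1) = Add(Mul(Add(1, 49), -50), 1) = Add(Mul(50, -50), 1) = Add(-2500, 1) = -2499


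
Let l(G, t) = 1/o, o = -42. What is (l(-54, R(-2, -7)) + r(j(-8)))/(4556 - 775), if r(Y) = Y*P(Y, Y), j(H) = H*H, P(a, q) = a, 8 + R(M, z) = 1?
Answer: 172031/158802 ≈ 1.0833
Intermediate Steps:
R(M, z) = -7 (R(M, z) = -8 + 1 = -7)
l(G, t) = -1/42 (l(G, t) = 1/(-42) = -1/42)
j(H) = H²
r(Y) = Y² (r(Y) = Y*Y = Y²)
(l(-54, R(-2, -7)) + r(j(-8)))/(4556 - 775) = (-1/42 + ((-8)²)²)/(4556 - 775) = (-1/42 + 64²)/3781 = (-1/42 + 4096)*(1/3781) = (172031/42)*(1/3781) = 172031/158802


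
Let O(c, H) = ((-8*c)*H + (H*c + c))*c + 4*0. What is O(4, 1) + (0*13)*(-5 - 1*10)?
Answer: -96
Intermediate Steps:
O(c, H) = c*(c - 7*H*c) (O(c, H) = (-8*H*c + (c + H*c))*c + 0 = (c - 7*H*c)*c + 0 = c*(c - 7*H*c) + 0 = c*(c - 7*H*c))
O(4, 1) + (0*13)*(-5 - 1*10) = 4²*(1 - 7*1) + (0*13)*(-5 - 1*10) = 16*(1 - 7) + 0*(-5 - 10) = 16*(-6) + 0*(-15) = -96 + 0 = -96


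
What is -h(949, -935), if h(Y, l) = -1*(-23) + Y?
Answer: -972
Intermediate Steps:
h(Y, l) = 23 + Y
-h(949, -935) = -(23 + 949) = -1*972 = -972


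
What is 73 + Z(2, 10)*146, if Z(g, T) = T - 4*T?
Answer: -4307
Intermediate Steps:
Z(g, T) = -3*T
73 + Z(2, 10)*146 = 73 - 3*10*146 = 73 - 30*146 = 73 - 4380 = -4307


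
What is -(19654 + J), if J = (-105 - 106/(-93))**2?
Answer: -263283727/8649 ≈ -30441.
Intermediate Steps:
J = 93296281/8649 (J = (-105 - 106*(-1/93))**2 = (-105 + 106/93)**2 = (-9659/93)**2 = 93296281/8649 ≈ 10787.)
-(19654 + J) = -(19654 + 93296281/8649) = -1*263283727/8649 = -263283727/8649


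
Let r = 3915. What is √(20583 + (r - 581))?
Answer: √23917 ≈ 154.65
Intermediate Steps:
√(20583 + (r - 581)) = √(20583 + (3915 - 581)) = √(20583 + 3334) = √23917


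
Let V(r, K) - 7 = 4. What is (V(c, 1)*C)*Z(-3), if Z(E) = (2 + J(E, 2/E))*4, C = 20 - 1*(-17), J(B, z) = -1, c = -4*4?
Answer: 1628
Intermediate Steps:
c = -16
V(r, K) = 11 (V(r, K) = 7 + 4 = 11)
C = 37 (C = 20 + 17 = 37)
Z(E) = 4 (Z(E) = (2 - 1)*4 = 1*4 = 4)
(V(c, 1)*C)*Z(-3) = (11*37)*4 = 407*4 = 1628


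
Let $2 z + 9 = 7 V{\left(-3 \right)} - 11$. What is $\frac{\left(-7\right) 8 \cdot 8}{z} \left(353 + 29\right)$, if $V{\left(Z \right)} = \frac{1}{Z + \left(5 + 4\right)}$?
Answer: $\frac{2053632}{113} \approx 18174.0$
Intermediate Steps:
$V{\left(Z \right)} = \frac{1}{9 + Z}$ ($V{\left(Z \right)} = \frac{1}{Z + 9} = \frac{1}{9 + Z}$)
$z = - \frac{113}{12}$ ($z = - \frac{9}{2} + \frac{\frac{7}{9 - 3} - 11}{2} = - \frac{9}{2} + \frac{\frac{7}{6} - 11}{2} = - \frac{9}{2} + \frac{1}{2} \left(- \frac{59}{6}\right) = - \frac{9}{2} - \frac{59}{12} = - \frac{113}{12} \approx -9.4167$)
$\frac{\left(-7\right) 8 \cdot 8}{z} \left(353 + 29\right) = \frac{\left(-7\right) 8 \cdot 8}{- \frac{113}{12}} \left(353 + 29\right) = \left(-56\right) 8 \left(- \frac{12}{113}\right) 382 = \left(-448\right) \left(- \frac{12}{113}\right) 382 = \frac{5376}{113} \cdot 382 = \frac{2053632}{113}$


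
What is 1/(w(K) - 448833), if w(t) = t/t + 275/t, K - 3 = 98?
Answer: -101/45331757 ≈ -2.2280e-6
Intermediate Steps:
K = 101 (K = 3 + 98 = 101)
w(t) = 1 + 275/t
1/(w(K) - 448833) = 1/((275 + 101)/101 - 448833) = 1/((1/101)*376 - 448833) = 1/(376/101 - 448833) = 1/(-45331757/101) = -101/45331757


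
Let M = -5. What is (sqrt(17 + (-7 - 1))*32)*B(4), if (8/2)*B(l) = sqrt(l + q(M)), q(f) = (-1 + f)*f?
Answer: 24*sqrt(34) ≈ 139.94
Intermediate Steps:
q(f) = f*(-1 + f)
B(l) = sqrt(30 + l)/4 (B(l) = sqrt(l - 5*(-1 - 5))/4 = sqrt(l - 5*(-6))/4 = sqrt(l + 30)/4 = sqrt(30 + l)/4)
(sqrt(17 + (-7 - 1))*32)*B(4) = (sqrt(17 + (-7 - 1))*32)*(sqrt(30 + 4)/4) = (sqrt(17 - 8)*32)*(sqrt(34)/4) = (sqrt(9)*32)*(sqrt(34)/4) = (3*32)*(sqrt(34)/4) = 96*(sqrt(34)/4) = 24*sqrt(34)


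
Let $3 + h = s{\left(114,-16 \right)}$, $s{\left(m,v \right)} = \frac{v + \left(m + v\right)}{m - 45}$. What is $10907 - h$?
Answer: $\frac{752708}{69} \approx 10909.0$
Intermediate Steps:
$s{\left(m,v \right)} = \frac{m + 2 v}{-45 + m}$
$h = - \frac{125}{69}$ ($h = -3 + \frac{114 + 2 \left(-16\right)}{-45 + 114} = -3 + \frac{114 - 32}{69} = -3 + \frac{1}{69} \cdot 82 = -3 + \frac{82}{69} = - \frac{125}{69} \approx -1.8116$)
$10907 - h = 10907 - - \frac{125}{69} = 10907 + \frac{125}{69} = \frac{752708}{69}$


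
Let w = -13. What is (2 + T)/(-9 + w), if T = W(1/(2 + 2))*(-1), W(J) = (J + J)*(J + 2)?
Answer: -7/176 ≈ -0.039773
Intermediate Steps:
W(J) = 2*J*(2 + J) (W(J) = (2*J)*(2 + J) = 2*J*(2 + J))
T = -9/8 (T = (2*(2 + 1/(2 + 2))/(2 + 2))*(-1) = (2*(2 + 1/4)/4)*(-1) = (2*(1/4)*(2 + 1/4))*(-1) = (2*(1/4)*(9/4))*(-1) = (9/8)*(-1) = -9/8 ≈ -1.1250)
(2 + T)/(-9 + w) = (2 - 9/8)/(-9 - 13) = (7/8)/(-22) = -1/22*7/8 = -7/176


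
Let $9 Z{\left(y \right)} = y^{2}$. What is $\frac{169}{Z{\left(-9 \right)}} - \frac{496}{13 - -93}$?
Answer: $\frac{6725}{477} \approx 14.099$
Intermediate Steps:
$Z{\left(y \right)} = \frac{y^{2}}{9}$
$\frac{169}{Z{\left(-9 \right)}} - \frac{496}{13 - -93} = \frac{169}{\frac{1}{9} \left(-9\right)^{2}} - \frac{496}{13 - -93} = \frac{169}{\frac{1}{9} \cdot 81} - \frac{496}{13 + 93} = \frac{169}{9} - \frac{496}{106} = 169 \cdot \frac{1}{9} - \frac{248}{53} = \frac{169}{9} - \frac{248}{53} = \frac{6725}{477}$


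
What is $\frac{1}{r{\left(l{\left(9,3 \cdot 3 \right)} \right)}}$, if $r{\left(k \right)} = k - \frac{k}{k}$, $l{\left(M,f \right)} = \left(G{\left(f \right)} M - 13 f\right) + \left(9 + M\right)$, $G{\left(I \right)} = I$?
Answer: $- \frac{1}{19} \approx -0.052632$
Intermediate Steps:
$l{\left(M,f \right)} = 9 + M - 13 f + M f$ ($l{\left(M,f \right)} = \left(f M - 13 f\right) + \left(9 + M\right) = \left(M f - 13 f\right) + \left(9 + M\right) = \left(- 13 f + M f\right) + \left(9 + M\right) = 9 + M - 13 f + M f$)
$r{\left(k \right)} = -1 + k$ ($r{\left(k \right)} = k - 1 = -1 + k$)
$\frac{1}{r{\left(l{\left(9,3 \cdot 3 \right)} \right)}} = \frac{1}{-1 + \left(9 + 9 - 13 \cdot 3 \cdot 3 + 9 \cdot 3 \cdot 3\right)} = \frac{1}{-1 + \left(9 + 9 - 117 + 9 \cdot 9\right)} = \frac{1}{-1 + \left(9 + 9 - 117 + 81\right)} = \frac{1}{-1 - 18} = \frac{1}{-19} = - \frac{1}{19}$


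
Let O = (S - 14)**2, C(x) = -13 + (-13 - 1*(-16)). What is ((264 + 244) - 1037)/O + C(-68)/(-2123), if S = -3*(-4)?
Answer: -1123027/8492 ≈ -132.25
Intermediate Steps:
S = 12
C(x) = -10 (C(x) = -13 + (-13 + 16) = -13 + 3 = -10)
O = 4 (O = (12 - 14)**2 = (-2)**2 = 4)
((264 + 244) - 1037)/O + C(-68)/(-2123) = ((264 + 244) - 1037)/4 - 10/(-2123) = (508 - 1037)*(1/4) - 10*(-1/2123) = -529*1/4 + 10/2123 = -529/4 + 10/2123 = -1123027/8492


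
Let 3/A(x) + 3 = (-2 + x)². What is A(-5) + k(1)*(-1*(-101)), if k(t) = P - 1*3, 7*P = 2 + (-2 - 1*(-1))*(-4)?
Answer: -69669/322 ≈ -216.36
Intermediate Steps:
P = 6/7 (P = (2 + (-2 - 1*(-1))*(-4))/7 = (2 + (-2 + 1)*(-4))/7 = (2 - 1*(-4))/7 = (2 + 4)/7 = (⅐)*6 = 6/7 ≈ 0.85714)
k(t) = -15/7 (k(t) = 6/7 - 1*3 = 6/7 - 3 = -15/7)
A(x) = 3/(-3 + (-2 + x)²)
A(-5) + k(1)*(-1*(-101)) = 3/(-3 + (-2 - 5)²) - (-15)*(-101)/7 = 3/(-3 + (-7)²) - 15/7*101 = 3/(-3 + 49) - 1515/7 = 3/46 - 1515/7 = -69669/322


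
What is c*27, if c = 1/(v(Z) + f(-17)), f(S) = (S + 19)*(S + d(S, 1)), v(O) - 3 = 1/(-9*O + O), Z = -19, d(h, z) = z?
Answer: -1368/1469 ≈ -0.93125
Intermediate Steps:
v(O) = 3 - 1/(8*O) (v(O) = 3 + 1/(-9*O + O) = 3 + 1/(-8*O) = 3 - 1/(8*O))
f(S) = (1 + S)*(19 + S) (f(S) = (S + 19)*(S + 1) = (19 + S)*(1 + S) = (1 + S)*(19 + S))
c = -152/4407 (c = 1/((3 - 1/8/(-19)) + (19 + (-17)**2 + 20*(-17))) = 1/((3 - 1/8*(-1/19)) + (19 + 289 - 340)) = 1/((3 + 1/152) - 32) = 1/(457/152 - 32) = 1/(-4407/152) = -152/4407 ≈ -0.034491)
c*27 = -152/4407*27 = -1368/1469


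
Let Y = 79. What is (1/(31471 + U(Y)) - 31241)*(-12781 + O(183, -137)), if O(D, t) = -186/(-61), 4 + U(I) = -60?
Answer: 764790400663130/1915827 ≈ 3.9920e+8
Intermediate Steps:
U(I) = -64 (U(I) = -4 - 60 = -64)
O(D, t) = 186/61 (O(D, t) = -186*(-1/61) = 186/61)
(1/(31471 + U(Y)) - 31241)*(-12781 + O(183, -137)) = (1/(31471 - 64) - 31241)*(-12781 + 186/61) = (1/31407 - 31241)*(-779455/61) = -981186086/31407*(-779455/61) = 764790400663130/1915827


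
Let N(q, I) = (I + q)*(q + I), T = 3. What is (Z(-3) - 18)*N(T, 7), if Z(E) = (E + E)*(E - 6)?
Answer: 3600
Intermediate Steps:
Z(E) = 2*E*(-6 + E) (Z(E) = (2*E)*(-6 + E) = 2*E*(-6 + E))
N(q, I) = (I + q)**2 (N(q, I) = (I + q)*(I + q) = (I + q)**2)
(Z(-3) - 18)*N(T, 7) = (2*(-3)*(-6 - 3) - 18)*(7 + 3)**2 = (2*(-3)*(-9) - 18)*10**2 = (54 - 18)*100 = 36*100 = 3600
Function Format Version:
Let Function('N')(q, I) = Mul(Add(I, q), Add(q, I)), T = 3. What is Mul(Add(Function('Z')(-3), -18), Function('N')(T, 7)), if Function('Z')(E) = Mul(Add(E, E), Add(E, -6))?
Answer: 3600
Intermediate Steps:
Function('Z')(E) = Mul(2, E, Add(-6, E)) (Function('Z')(E) = Mul(Mul(2, E), Add(-6, E)) = Mul(2, E, Add(-6, E)))
Function('N')(q, I) = Pow(Add(I, q), 2) (Function('N')(q, I) = Mul(Add(I, q), Add(I, q)) = Pow(Add(I, q), 2))
Mul(Add(Function('Z')(-3), -18), Function('N')(T, 7)) = Mul(Add(Mul(2, -3, Add(-6, -3)), -18), Pow(Add(7, 3), 2)) = Mul(Add(Mul(2, -3, -9), -18), Pow(10, 2)) = Mul(Add(54, -18), 100) = Mul(36, 100) = 3600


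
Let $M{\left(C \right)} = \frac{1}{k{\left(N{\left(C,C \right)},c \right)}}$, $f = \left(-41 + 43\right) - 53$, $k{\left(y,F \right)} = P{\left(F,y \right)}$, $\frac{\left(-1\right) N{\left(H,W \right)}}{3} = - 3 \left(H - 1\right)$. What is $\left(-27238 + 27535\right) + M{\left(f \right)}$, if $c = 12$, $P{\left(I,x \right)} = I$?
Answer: $\frac{3565}{12} \approx 297.08$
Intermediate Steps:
$N{\left(H,W \right)} = -9 + 9 H$ ($N{\left(H,W \right)} = - 3 \left(- 3 \left(H - 1\right)\right) = - 3 \left(- 3 \left(-1 + H\right)\right) = - 3 \left(3 - 3 H\right) = -9 + 9 H$)
$k{\left(y,F \right)} = F$
$f = -51$ ($f = 2 - 53 = -51$)
$M{\left(C \right)} = \frac{1}{12}$
$\left(-27238 + 27535\right) + M{\left(f \right)} = \left(-27238 + 27535\right) + \frac{1}{12} = 297 + \frac{1}{12} = \frac{3565}{12}$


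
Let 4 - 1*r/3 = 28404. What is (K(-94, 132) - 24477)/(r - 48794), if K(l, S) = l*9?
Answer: 25323/133994 ≈ 0.18899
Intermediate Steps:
r = -85200 (r = 12 - 3*28404 = 12 - 85212 = -85200)
K(l, S) = 9*l
(K(-94, 132) - 24477)/(r - 48794) = (9*(-94) - 24477)/(-85200 - 48794) = (-846 - 24477)/(-133994) = -25323*(-1/133994) = 25323/133994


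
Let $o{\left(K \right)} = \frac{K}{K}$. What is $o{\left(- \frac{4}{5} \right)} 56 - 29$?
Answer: $27$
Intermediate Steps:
$o{\left(K \right)} = 1$
$o{\left(- \frac{4}{5} \right)} 56 - 29 = 1 \cdot 56 - 29 = 56 - 29 = 27$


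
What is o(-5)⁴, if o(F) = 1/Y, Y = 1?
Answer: 1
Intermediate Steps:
o(F) = 1 (o(F) = 1/1 = 1)
o(-5)⁴ = 1⁴ = 1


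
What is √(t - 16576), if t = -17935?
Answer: I*√34511 ≈ 185.77*I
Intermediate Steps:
√(t - 16576) = √(-17935 - 16576) = √(-34511) = I*√34511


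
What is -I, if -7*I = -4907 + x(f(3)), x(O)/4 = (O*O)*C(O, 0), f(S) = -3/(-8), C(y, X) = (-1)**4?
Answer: -78503/112 ≈ -700.92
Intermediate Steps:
C(y, X) = 1
f(S) = 3/8 (f(S) = -3*(-1/8) = 3/8)
x(O) = 4*O**2 (x(O) = 4*((O*O)*1) = 4*(O**2*1) = 4*O**2)
I = 78503/112 (I = -(-4907 + 4*(3/8)**2)/7 = -(-4907 + 4*(9/64))/7 = -(-4907 + 9/16)/7 = -1/7*(-78503/16) = 78503/112 ≈ 700.92)
-I = -1*78503/112 = -78503/112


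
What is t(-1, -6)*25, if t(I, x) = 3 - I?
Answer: 100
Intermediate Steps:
t(-1, -6)*25 = (3 - 1*(-1))*25 = (3 + 1)*25 = 4*25 = 100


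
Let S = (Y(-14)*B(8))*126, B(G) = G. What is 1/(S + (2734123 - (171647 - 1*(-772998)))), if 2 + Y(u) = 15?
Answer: 1/1802582 ≈ 5.5476e-7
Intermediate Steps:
Y(u) = 13 (Y(u) = -2 + 15 = 13)
S = 13104 (S = (13*8)*126 = 104*126 = 13104)
1/(S + (2734123 - (171647 - 1*(-772998)))) = 1/(13104 + (2734123 - (171647 - 1*(-772998)))) = 1/(13104 + (2734123 - (171647 + 772998))) = 1/(13104 + (2734123 - 1*944645)) = 1/(13104 + (2734123 - 944645)) = 1/(13104 + 1789478) = 1/1802582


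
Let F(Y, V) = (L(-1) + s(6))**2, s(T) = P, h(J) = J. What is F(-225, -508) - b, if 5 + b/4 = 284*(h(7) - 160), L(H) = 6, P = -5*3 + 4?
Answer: 173853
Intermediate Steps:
P = -11 (P = -15 + 4 = -11)
s(T) = -11
b = -173828 (b = -20 + 4*(284*(7 - 160)) = -20 + 4*(284*(-153)) = -20 + 4*(-43452) = -20 - 173808 = -173828)
F(Y, V) = 25 (F(Y, V) = (6 - 11)**2 = (-5)**2 = 25)
F(-225, -508) - b = 25 - 1*(-173828) = 25 + 173828 = 173853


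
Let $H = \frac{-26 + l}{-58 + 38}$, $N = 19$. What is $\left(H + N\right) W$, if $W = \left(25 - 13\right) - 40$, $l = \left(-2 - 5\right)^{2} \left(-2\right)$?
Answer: $- \frac{3528}{5} \approx -705.6$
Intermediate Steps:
$l = -98$ ($l = \left(-7\right)^{2} \left(-2\right) = 49 \left(-2\right) = -98$)
$H = \frac{31}{5}$ ($H = \frac{-26 - 98}{-58 + 38} = - \frac{124}{-20} = \left(-124\right) \left(- \frac{1}{20}\right) = \frac{31}{5} \approx 6.2$)
$W = -28$ ($W = 12 - 40 = -28$)
$\left(H + N\right) W = \left(\frac{31}{5} + 19\right) \left(-28\right) = \frac{126}{5} \left(-28\right) = - \frac{3528}{5}$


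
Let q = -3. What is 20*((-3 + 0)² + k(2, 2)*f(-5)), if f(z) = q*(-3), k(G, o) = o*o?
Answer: 900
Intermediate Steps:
k(G, o) = o²
f(z) = 9 (f(z) = -3*(-3) = 9)
20*((-3 + 0)² + k(2, 2)*f(-5)) = 20*((-3 + 0)² + 2²*9) = 20*((-3)² + 4*9) = 20*(9 + 36) = 20*45 = 900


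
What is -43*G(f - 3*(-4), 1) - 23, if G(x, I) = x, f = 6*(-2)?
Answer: -23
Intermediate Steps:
f = -12
-43*G(f - 3*(-4), 1) - 23 = -43*(-12 - 3*(-4)) - 23 = -43*(-12 + 12) - 23 = -43*0 - 23 = 0 - 23 = -23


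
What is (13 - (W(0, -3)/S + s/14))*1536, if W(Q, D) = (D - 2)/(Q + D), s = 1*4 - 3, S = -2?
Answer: 147968/7 ≈ 21138.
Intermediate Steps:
s = 1 (s = 4 - 3 = 1)
W(Q, D) = (-2 + D)/(D + Q)
(13 - (W(0, -3)/S + s/14))*1536 = (13 - (((-2 - 3)/(-3 + 0))/(-2) + 1/14))*1536 = (13 - ((-5/(-3))*(-½) + 1*(1/14)))*1536 = (13 - (-⅓*(-5)*(-½) + 1/14))*1536 = (13 - ((5/3)*(-½) + 1/14))*1536 = (13 - (-⅚ + 1/14))*1536 = (13 - 1*(-16/21))*1536 = (13 + 16/21)*1536 = (289/21)*1536 = 147968/7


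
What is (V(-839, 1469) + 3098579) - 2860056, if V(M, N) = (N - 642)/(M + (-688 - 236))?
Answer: 420515222/1763 ≈ 2.3852e+5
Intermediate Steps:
V(M, N) = (-642 + N)/(-924 + M) (V(M, N) = (-642 + N)/(M - 924) = (-642 + N)/(-924 + M))
(V(-839, 1469) + 3098579) - 2860056 = ((-642 + 1469)/(-924 - 839) + 3098579) - 2860056 = (827/(-1763) + 3098579) - 2860056 = (-1/1763*827 + 3098579) - 2860056 = (-827/1763 + 3098579) - 2860056 = 5462793950/1763 - 2860056 = 420515222/1763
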